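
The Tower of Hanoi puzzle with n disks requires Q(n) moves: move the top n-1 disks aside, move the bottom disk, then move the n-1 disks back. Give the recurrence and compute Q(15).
Moving n disks = move the top n-1 disks aside (Q(n-1) moves) + move the largest disk (1 move) + move the n-1 disks back on top (Q(n-1) moves), so Q(n) = 2Q(n-1) + 1, with Q(1) = 1 (a single disk takes one move).
First terms: 1, 3, 7, 15, 31, 63, … — each is one less than a power of 2. Indeed Q(n) + 1 = 2(Q(n-1) + 1) with Q(1) + 1 = 2, so Q(n) + 1 = 2ⁿ and Q(n) = 2ⁿ - 1.
Hence Q(15) = 2^15 - 1 = 32768 - 1 = 32767.

Q(n) = 2Q(n-1) + 1, Q(1) = 1; Q(15) = 32767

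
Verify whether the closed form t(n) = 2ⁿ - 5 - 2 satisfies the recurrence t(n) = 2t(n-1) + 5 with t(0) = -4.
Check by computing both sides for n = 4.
From the recurrence with t(0) = -4:
  t(0) = -4, t(1) = -3, t(2) = -1, t(3) = 3, t(4) = 11
  so the recurrence gives t(4) = 11.
From the proposed closed form t(n) = 2ⁿ - 5 - 2:
  t(4) = 9.
The recurrence gives 11 but the closed form gives 9, so the closed form does not satisfy the recurrence.

No, the closed form is incorrect.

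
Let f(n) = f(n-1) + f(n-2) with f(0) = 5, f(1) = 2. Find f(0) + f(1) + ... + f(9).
Computing the sequence terms: 5, 2, 7, 9, 16, 25, 41, 66, 107, 173
Adding these values together:

451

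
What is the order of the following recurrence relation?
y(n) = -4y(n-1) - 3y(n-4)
The order is the largest lag k for which y(n-k) appears. Here the deepest term is y(n-4), so the order is 4.

Order 4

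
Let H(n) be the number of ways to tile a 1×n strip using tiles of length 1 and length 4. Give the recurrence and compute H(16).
Condition on the last tile: it has length 1 (leaving a 1×(n-1) strip) or length 4 (leaving a 1×(n-4) strip), so H(n) = H(n-1) + H(n-4) (order-4 linear recurrence).
For 0 ≤ i < 4 only unit tiles fit, so H(i) = 1.
Iterating the recurrence: H(4) = 2, H(5) = 3, H(6) = 4, H(7) = 5, H(8) = 7, H(9) = 10, H(10) = 14, H(11) = 19, H(12) = 26, H(13) = 36, H(14) = 50, H(15) = 69, H(16) = 95.

H(n) = H(n-1) + H(n-4), with H(i) = 1 for 0 ≤ i < 4; H(16) = 95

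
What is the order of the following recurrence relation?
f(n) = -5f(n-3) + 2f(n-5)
The order is the largest lag k for which f(n-k) appears. Here the deepest term is f(n-5), so the order is 5.

Order 5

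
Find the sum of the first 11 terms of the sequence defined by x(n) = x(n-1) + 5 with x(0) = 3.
Computing the sequence terms: 3, 8, 13, 18, 23, 28, 33, 38, 43, 48, 53
Adding these values together:

308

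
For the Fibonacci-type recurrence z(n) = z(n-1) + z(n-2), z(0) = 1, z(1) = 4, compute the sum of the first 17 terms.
Computing the sequence terms: 1, 4, 5, 9, 14, 23, 37, 60, 97, 157, 254, 411, 665, 1076, 1741, 2817, 4558
Adding these values together:

11929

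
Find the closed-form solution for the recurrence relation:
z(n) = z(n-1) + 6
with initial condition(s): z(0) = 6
Recurrence: z(n) = z(n-1) + 6, initial: z(0) = 6.
Each step adds 6, so z(n) = z(0) + 6n = 6n + 6.

z(n) = 6n + 6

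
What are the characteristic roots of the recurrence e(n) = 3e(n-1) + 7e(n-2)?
Substitute e(n) = rⁿ and divide through by rⁿ⁻²: r² - 3r - 7 = 0
Discriminant: 3² + 4·7 = 37, not a perfect square, so by the quadratic formula r = (3 ± √37)/2.
General solution: e(n) = A·r₁ⁿ + B·r₂ⁿ where r₁,r₂ = (3 ± √37)/2

Characteristic: r² - 3r - 7 = 0, Roots: r = (3 ± √37)/2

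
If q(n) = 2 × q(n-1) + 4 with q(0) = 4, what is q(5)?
Computing step by step:
q(0) = 4
q(1) = 2 × 4 + 4 = 12
q(2) = 2 × 12 + 4 = 28
q(3) = 2 × 28 + 4 = 60
q(4) = 2 × 60 + 4 = 124
q(5) = 2 × 124 + 4 = 252

252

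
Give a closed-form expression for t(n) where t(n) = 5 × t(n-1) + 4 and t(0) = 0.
Recurrence: t(n) = 5 × t(n-1) + 4, initial: t(0) = 0.
Try t(n) = A·5ⁿ + C. Substituting: A·5ⁿ + C = 5(A·5ⁿ⁻¹ + C) + 4 = A·5ⁿ + 5C + 4, so C = 5C + 4, giving C = -1. Then t(0) = A - 1 = 0 gives A = 1.

t(n) = 5ⁿ - 1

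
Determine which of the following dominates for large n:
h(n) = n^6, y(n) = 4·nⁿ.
Comparing growth rates:
Growth-rate hierarchy: log n ≺ any polynomial ≺ any exponential cⁿ (c>1) ≺ n! ≺ nⁿ.
super-exponential nⁿ dominates polynomial degree 6 asymptotically.

y(n) grows faster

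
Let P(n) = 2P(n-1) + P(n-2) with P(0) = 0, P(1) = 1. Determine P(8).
Computing the sequence terms:
0, 1, 2, 5, 12, 29, 70, 169, 408

408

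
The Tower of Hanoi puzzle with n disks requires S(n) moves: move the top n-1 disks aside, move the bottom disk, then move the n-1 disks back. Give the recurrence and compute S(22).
Moving n disks = move the top n-1 disks aside (S(n-1) moves) + move the largest disk (1 move) + move the n-1 disks back on top (S(n-1) moves), so S(n) = 2S(n-1) + 1, with S(1) = 1 (a single disk takes one move).
First terms: 1, 3, 7, 15, 31, 63, … — each is one less than a power of 2. Indeed S(n) + 1 = 2(S(n-1) + 1) with S(1) + 1 = 2, so S(n) + 1 = 2ⁿ and S(n) = 2ⁿ - 1.
Hence S(22) = 2^22 - 1 = 4194304 - 1 = 4194303.

S(n) = 2S(n-1) + 1, S(1) = 1; S(22) = 4194303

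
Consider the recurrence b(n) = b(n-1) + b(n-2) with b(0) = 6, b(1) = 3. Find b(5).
Computing the sequence terms:
6, 3, 9, 12, 21, 33

33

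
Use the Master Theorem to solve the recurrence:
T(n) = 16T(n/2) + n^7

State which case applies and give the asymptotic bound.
Master Theorem template: T(n) = a·T(n/b) + f(n).
Here: a=16, b=2, f(n)=n^7
Compute log_b(a) = log_2(16) = 4.
f(n) = n^7 = Ω(n^(4+ε)) with ε = 3, and the regularity condition holds (a·f(n/b) = (a/b^7)·f(n) with a/b^7 = 2^-3 < 1). Case 3: T(n) = Θ(f(n)) = Θ(n^7).

Case 3: T(n) = Θ(n^7)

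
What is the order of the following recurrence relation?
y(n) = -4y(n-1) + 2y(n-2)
The order is the largest lag k for which y(n-k) appears. Here the deepest term is y(n-2), so the order is 2.

Order 2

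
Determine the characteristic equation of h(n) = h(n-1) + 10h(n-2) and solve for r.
Substitute h(n) = rⁿ and divide through by rⁿ⁻²: r² - r - 10 = 0
Discriminant: 1² + 4·10 = 41, not a perfect square, so by the quadratic formula r = (1 ± √41)/2.
General solution: h(n) = A·r₁ⁿ + B·r₂ⁿ where r₁,r₂ = (1 ± √41)/2

Characteristic: r² - r - 10 = 0, Roots: r = (1 ± √41)/2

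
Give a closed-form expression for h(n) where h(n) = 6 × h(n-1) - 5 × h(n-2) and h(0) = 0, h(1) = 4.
Recurrence: h(n) = 6 × h(n-1) - 5 × h(n-2), initial: h(0) = 0, h(1) = 4.
Characteristic equation: r² - 6r + 5 = 0, which factors as (r - 5)(r - 1) = 0, so r = 5, 1. General solution h(n) = A·5ⁿ + B·1ⁿ. From h(0) = 0: A + B = 0. From h(1) = 4: 5A + 1B = 4. Solving gives A = 1, B = -1.

h(n) = 5ⁿ - 1ⁿ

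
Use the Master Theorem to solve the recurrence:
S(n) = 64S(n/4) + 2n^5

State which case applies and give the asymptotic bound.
Master Theorem template: S(n) = a·S(n/b) + f(n).
Here: a=64, b=4, f(n)=2n^5
Compute log_b(a) = log_4(64) = 3.
f(n) = 2n^5 = Ω(n^(3+ε)) with ε = 2, and the regularity condition holds (a·f(n/b) = (a/b^5)·f(n) with a/b^5 = 4^-2 < 1). Case 3: S(n) = Θ(f(n)) = Θ(n^5).

Case 3: S(n) = Θ(n^5)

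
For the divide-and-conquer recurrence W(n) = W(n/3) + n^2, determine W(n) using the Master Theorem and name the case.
Master Theorem template: W(n) = a·W(n/b) + f(n).
Here: a=1, b=3, f(n)=n^2
Compute log_b(a) = log_3(1) = 0.
f(n) = n^2 = Ω(n^(0+ε)) with ε = 2, and the regularity condition holds (a·f(n/b) = (a/b^2)·f(n) with a/b^2 = 3^-2 < 1). Case 3: W(n) = Θ(f(n)) = Θ(n^2).

Case 3: W(n) = Θ(n^2)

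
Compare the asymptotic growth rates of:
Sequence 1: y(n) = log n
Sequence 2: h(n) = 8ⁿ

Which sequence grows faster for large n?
Comparing growth rates:
Growth-rate hierarchy: log n ≺ any polynomial ≺ any exponential cⁿ (c>1) ≺ n! ≺ nⁿ.
exponential base 8 dominates logarithmic asymptotically.

h(n) grows faster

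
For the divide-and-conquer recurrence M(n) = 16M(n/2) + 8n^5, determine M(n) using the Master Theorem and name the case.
Master Theorem template: M(n) = a·M(n/b) + f(n).
Here: a=16, b=2, f(n)=8n^5
Compute log_b(a) = log_2(16) = 4.
f(n) = 8n^5 = Ω(n^(4+ε)) with ε = 1, and the regularity condition holds (a·f(n/b) = (a/b^5)·f(n) with a/b^5 = 2^-1 < 1). Case 3: M(n) = Θ(f(n)) = Θ(n^5).

Case 3: M(n) = Θ(n^5)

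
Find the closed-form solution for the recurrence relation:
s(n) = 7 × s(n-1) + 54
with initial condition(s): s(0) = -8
Recurrence: s(n) = 7 × s(n-1) + 54, initial: s(0) = -8.
Try s(n) = A·7ⁿ + C. Substituting: A·7ⁿ + C = 7(A·7ⁿ⁻¹ + C) + 54 = A·7ⁿ + 7C + 54, so C = 7C + 54, giving C = -9. Then s(0) = A - 9 = -8 gives A = 1.

s(n) = 7ⁿ - 9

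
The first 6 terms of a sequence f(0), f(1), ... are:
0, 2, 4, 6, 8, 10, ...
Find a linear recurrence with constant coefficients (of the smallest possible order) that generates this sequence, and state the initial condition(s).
Look for the lowest-order linear relation among consecutive terms.
Observation: consecutive differences are constant (= 2).
Check at n=2: 1·2 + 2 = 4. ✓

f(n) = f(n-1) + 2, f(0) = 0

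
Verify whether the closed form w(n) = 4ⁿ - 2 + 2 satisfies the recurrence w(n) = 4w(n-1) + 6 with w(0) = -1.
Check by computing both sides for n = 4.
From the recurrence with w(0) = -1:
  w(0) = -1, w(1) = 2, w(2) = 14, w(3) = 62, w(4) = 254
  so the recurrence gives w(4) = 254.
From the proposed closed form w(n) = 4ⁿ - 2 + 2:
  w(4) = 256.
The recurrence gives 254 but the closed form gives 256, so the closed form does not satisfy the recurrence.

No, the closed form is incorrect.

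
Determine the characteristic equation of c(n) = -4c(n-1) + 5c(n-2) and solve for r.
Substitute c(n) = rⁿ and divide through by rⁿ⁻²: r² + 4r - 5 = 0
Factor: (r - 1)(r + 5) = 0, so r = 1, -5.
General solution: c(n) = A·1ⁿ + B·(-5)ⁿ

Characteristic: r² + 4r - 5 = 0, Roots: r = 1, -5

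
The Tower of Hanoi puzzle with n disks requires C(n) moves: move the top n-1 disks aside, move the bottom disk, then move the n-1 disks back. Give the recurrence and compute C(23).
Moving n disks = move the top n-1 disks aside (C(n-1) moves) + move the largest disk (1 move) + move the n-1 disks back on top (C(n-1) moves), so C(n) = 2C(n-1) + 1, with C(1) = 1 (a single disk takes one move).
First terms: 1, 3, 7, 15, 31, 63, … — each is one less than a power of 2. Indeed C(n) + 1 = 2(C(n-1) + 1) with C(1) + 1 = 2, so C(n) + 1 = 2ⁿ and C(n) = 2ⁿ - 1.
Hence C(23) = 2^23 - 1 = 8388608 - 1 = 8388607.

C(n) = 2C(n-1) + 1, C(1) = 1; C(23) = 8388607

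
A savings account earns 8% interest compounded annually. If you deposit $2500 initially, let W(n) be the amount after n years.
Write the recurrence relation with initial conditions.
Each year the balance grows by 8%, i.e. is multiplied by 1 + 8/100 = 1.08, so W(n) = 1.08 × W(n-1). The initial deposit gives W(0) = 2500.
Unrolling gives the closed form W(n) = 2500 × (1.08)ⁿ.

W(n) = 1.08 × W(n-1), W(0) = 2500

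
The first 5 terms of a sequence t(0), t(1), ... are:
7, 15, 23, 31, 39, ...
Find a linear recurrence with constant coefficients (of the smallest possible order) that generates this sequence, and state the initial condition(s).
Look for the lowest-order linear relation among consecutive terms.
Observation: consecutive differences are constant (= 8).
Check at n=2: 1·15 + 8 = 23. ✓

t(n) = t(n-1) + 8, t(0) = 7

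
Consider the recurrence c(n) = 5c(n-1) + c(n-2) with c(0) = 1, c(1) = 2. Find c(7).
Computing the sequence terms:
1, 2, 11, 57, 296, 1537, 7981, 41442

41442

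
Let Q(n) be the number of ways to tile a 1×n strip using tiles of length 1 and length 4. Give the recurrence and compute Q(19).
Condition on the last tile: it has length 1 (leaving a 1×(n-1) strip) or length 4 (leaving a 1×(n-4) strip), so Q(n) = Q(n-1) + Q(n-4) (order-4 linear recurrence).
For 0 ≤ i < 4 only unit tiles fit, so Q(i) = 1.
Iterating the recurrence: Q(4) = 2, Q(5) = 3, Q(6) = 4, Q(7) = 5, Q(8) = 7, Q(9) = 10, Q(10) = 14, Q(11) = 19, Q(12) = 26, Q(13) = 36, Q(14) = 50, Q(15) = 69, Q(16) = 95, Q(17) = 131, Q(18) = 181, Q(19) = 250.

Q(n) = Q(n-1) + Q(n-4), with Q(i) = 1 for 0 ≤ i < 4; Q(19) = 250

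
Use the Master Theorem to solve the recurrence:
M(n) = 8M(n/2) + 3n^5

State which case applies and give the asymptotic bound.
Master Theorem template: M(n) = a·M(n/b) + f(n).
Here: a=8, b=2, f(n)=3n^5
Compute log_b(a) = log_2(8) = 3.
f(n) = 3n^5 = Ω(n^(3+ε)) with ε = 2, and the regularity condition holds (a·f(n/b) = (a/b^5)·f(n) with a/b^5 = 2^-2 < 1). Case 3: M(n) = Θ(f(n)) = Θ(n^5).

Case 3: M(n) = Θ(n^5)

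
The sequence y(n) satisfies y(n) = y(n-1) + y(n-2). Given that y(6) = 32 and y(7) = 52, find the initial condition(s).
Work backwards using y(k) = y(k+2) - y(k+1):
y(5) = y(7) - y(6) = 52 - 32 = 20
y(4) = y(6) - y(5) = 32 - 20 = 12
y(3) = y(5) - y(4) = 20 - 12 = 8
y(2) = y(4) - y(3) = 12 - 8 = 4
y(1) = y(3) - y(2) = 8 - 4 = 4
y(0) = y(2) - y(1) = 4 - 4 = 0

y(0) = 0, y(1) = 4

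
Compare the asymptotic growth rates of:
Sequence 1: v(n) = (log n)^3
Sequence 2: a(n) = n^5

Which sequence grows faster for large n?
Comparing growth rates:
Growth-rate hierarchy: log n ≺ any polynomial ≺ any exponential cⁿ (c>1) ≺ n! ≺ nⁿ.
polynomial degree 5 dominates polylogarithmic (log n)^3 asymptotically.

a(n) grows faster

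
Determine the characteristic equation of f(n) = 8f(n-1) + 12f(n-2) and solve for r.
Substitute f(n) = rⁿ and divide through by rⁿ⁻²: r² - 8r - 12 = 0
Discriminant: 8² + 4·12 = 112, not a perfect square, so by the quadratic formula r = (8 ± √112)/2.
General solution: f(n) = A·r₁ⁿ + B·r₂ⁿ where r₁,r₂ = (8 ± √112)/2

Characteristic: r² - 8r - 12 = 0, Roots: r = (8 ± √112)/2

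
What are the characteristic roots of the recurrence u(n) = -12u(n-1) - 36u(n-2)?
Substitute u(n) = rⁿ and divide through by rⁿ⁻²: r² + 12r + 36 = 0
Factor: (r + 6)² = 0, so r = -6 (double root).
General solution: u(n) = (A + Bn)·(-6)ⁿ

Characteristic: r² + 12r + 36 = 0, Roots: r = -6 (double root)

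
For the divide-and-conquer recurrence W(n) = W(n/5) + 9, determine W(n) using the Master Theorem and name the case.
Master Theorem template: W(n) = a·W(n/b) + f(n).
Here: a=1, b=5, f(n)=9
Compute log_b(a) = log_5(1) = 0.
f(n) = 9 = Θ(1). Case 2: W(n) = Θ(log n).

Case 2: W(n) = Θ(log n)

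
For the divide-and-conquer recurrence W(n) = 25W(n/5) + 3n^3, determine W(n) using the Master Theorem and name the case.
Master Theorem template: W(n) = a·W(n/b) + f(n).
Here: a=25, b=5, f(n)=3n^3
Compute log_b(a) = log_5(25) = 2.
f(n) = 3n^3 = Ω(n^(2+ε)) with ε = 1, and the regularity condition holds (a·f(n/b) = (a/b^3)·f(n) with a/b^3 = 5^-1 < 1). Case 3: W(n) = Θ(f(n)) = Θ(n^3).

Case 3: W(n) = Θ(n^3)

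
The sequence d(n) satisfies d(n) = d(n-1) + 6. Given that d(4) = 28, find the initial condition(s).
d(4) = d(0) + 4·6, so d(0) = 28 - 24 = 4.

d(0) = 4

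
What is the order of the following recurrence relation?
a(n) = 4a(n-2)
The order is the largest lag k for which a(n-k) appears. Here the deepest term is a(n-2), so the order is 2.

Order 2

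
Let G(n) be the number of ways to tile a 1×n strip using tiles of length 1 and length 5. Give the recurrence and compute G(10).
Condition on the last tile: it has length 1 (leaving a 1×(n-1) strip) or length 5 (leaving a 1×(n-5) strip), so G(n) = G(n-1) + G(n-5) (order-5 linear recurrence).
For 0 ≤ i < 5 only unit tiles fit, so G(i) = 1.
Iterating the recurrence: G(5) = 2, G(6) = 3, G(7) = 4, G(8) = 5, G(9) = 6, G(10) = 8.

G(n) = G(n-1) + G(n-5), with G(i) = 1 for 0 ≤ i < 5; G(10) = 8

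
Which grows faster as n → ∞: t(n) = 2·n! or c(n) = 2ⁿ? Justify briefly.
Comparing growth rates:
Growth-rate hierarchy: log n ≺ any polynomial ≺ any exponential cⁿ (c>1) ≺ n! ≺ nⁿ.
factorial dominates exponential base 2 asymptotically.

t(n) grows faster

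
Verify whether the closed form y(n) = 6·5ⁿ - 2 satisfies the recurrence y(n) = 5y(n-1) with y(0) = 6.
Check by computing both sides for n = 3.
From the recurrence with y(0) = 6:
  y(0) = 6, y(1) = 30, y(2) = 150, y(3) = 750
  so the recurrence gives y(3) = 750.
From the proposed closed form y(n) = 6·5ⁿ - 2:
  y(3) = 748.
The recurrence gives 750 but the closed form gives 748, so the closed form does not satisfy the recurrence.

No, the closed form is incorrect.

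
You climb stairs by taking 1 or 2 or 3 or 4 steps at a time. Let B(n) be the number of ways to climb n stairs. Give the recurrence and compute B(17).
Condition on the size of the last step (1 to 4): before it there were n-1, …, n-4 stairs climbed, and these cases are disjoint, so B(n) = B(n-1) + B(n-2) + B(n-3) + B(n-4) (order-4 linear recurrence).
Initial conditions by direct count (compositions of i into parts ≤ 4): B(1) = 1; B(2) = 2; B(3) = 4; B(4) = 8.
Iterating the recurrence: B(5) = 15, B(6) = 29, B(7) = 56, B(8) = 108, B(9) = 208, B(10) = 401, B(11) = 773, B(12) = 1490, B(13) = 2872, B(14) = 5536, B(15) = 10671, B(16) = 20569, B(17) = 39648.

B(n) = B(n-1) + B(n-2) + B(n-3) + B(n-4), B(1) = 1, B(2) = 2, B(3) = 4, B(4) = 8; B(17) = 39648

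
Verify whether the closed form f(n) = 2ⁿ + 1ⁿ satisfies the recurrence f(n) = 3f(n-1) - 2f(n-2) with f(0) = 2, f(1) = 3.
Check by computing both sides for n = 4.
From the recurrence with f(0) = 2, f(1) = 3:
  f(0) = 2, f(1) = 3, f(2) = 5, f(3) = 9, f(4) = 17
  so the recurrence gives f(4) = 17.
From the proposed closed form f(n) = 2ⁿ + 1ⁿ:
  f(4) = 17.
Both sides give 17 at n = 4, and the initial condition(s) match, so the closed form is consistent.

Yes, the closed form is correct.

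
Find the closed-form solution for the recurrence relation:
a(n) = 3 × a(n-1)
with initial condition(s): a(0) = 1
Recurrence: a(n) = 3 × a(n-1), initial: a(0) = 1.
Each term is 3 times the previous, so this is geometric with ratio 3. After n steps: a(n) = a(0)·3ⁿ = 3ⁿ.

a(n) = 3ⁿ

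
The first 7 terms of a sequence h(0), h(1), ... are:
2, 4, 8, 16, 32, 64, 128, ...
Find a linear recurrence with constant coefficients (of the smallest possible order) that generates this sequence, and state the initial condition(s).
Look for the lowest-order linear relation among consecutive terms.
Observation: each term is 2× the previous.
Check at n=2: 2·4 = 8. ✓

h(n) = 2 × h(n-1), h(0) = 2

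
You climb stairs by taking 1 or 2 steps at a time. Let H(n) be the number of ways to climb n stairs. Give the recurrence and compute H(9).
Condition on the size of the last step (1 to 2): before it there were n-1, …, n-2 stairs climbed, and these cases are disjoint, so H(n) = H(n-1) + H(n-2) (Fibonacci-type sequence).
Initial conditions by direct count (compositions of i into parts ≤ 2): H(1) = 1; H(2) = 2.
Iterating the recurrence: H(3) = 3, H(4) = 5, H(5) = 8, H(6) = 13, H(7) = 21, H(8) = 34, H(9) = 55.

H(n) = H(n-1) + H(n-2), H(1) = 1, H(2) = 2; H(9) = 55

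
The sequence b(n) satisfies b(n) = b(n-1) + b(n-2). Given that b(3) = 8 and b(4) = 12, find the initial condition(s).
Work backwards using b(k) = b(k+2) - b(k+1):
b(2) = b(4) - b(3) = 12 - 8 = 4
b(1) = b(3) - b(2) = 8 - 4 = 4
b(0) = b(2) - b(1) = 4 - 4 = 0

b(0) = 0, b(1) = 4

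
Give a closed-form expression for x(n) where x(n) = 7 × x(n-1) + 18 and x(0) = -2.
Recurrence: x(n) = 7 × x(n-1) + 18, initial: x(0) = -2.
Try x(n) = A·7ⁿ + C. Substituting: A·7ⁿ + C = 7(A·7ⁿ⁻¹ + C) + 18 = A·7ⁿ + 7C + 18, so C = 7C + 18, giving C = -3. Then x(0) = A - 3 = -2 gives A = 1.

x(n) = 7ⁿ - 3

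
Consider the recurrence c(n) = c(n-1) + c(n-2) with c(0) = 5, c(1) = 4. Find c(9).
Computing the sequence terms:
5, 4, 9, 13, 22, 35, 57, 92, 149, 241

241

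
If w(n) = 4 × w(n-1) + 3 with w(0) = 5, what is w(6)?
Computing step by step:
w(0) = 5
w(1) = 4 × 5 + 3 = 23
w(2) = 4 × 23 + 3 = 95
w(3) = 4 × 95 + 3 = 383
w(4) = 4 × 383 + 3 = 1535
w(5) = 4 × 1535 + 3 = 6143
w(6) = 4 × 6143 + 3 = 24575

24575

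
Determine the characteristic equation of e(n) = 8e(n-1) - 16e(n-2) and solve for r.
Substitute e(n) = rⁿ and divide through by rⁿ⁻²: r² - 8r + 16 = 0
Factor: (r - 4)² = 0, so r = 4 (double root).
General solution: e(n) = (A + Bn)·4ⁿ

Characteristic: r² - 8r + 16 = 0, Roots: r = 4 (double root)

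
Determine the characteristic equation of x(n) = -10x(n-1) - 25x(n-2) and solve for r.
Substitute x(n) = rⁿ and divide through by rⁿ⁻²: r² + 10r + 25 = 0
Factor: (r + 5)² = 0, so r = -5 (double root).
General solution: x(n) = (A + Bn)·(-5)ⁿ

Characteristic: r² + 10r + 25 = 0, Roots: r = -5 (double root)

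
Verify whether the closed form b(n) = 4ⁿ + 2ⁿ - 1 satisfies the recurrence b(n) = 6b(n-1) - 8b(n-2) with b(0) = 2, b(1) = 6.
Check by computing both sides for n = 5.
From the recurrence with b(0) = 2, b(1) = 6:
  b(0) = 2, b(1) = 6, b(2) = 20, b(3) = 72, b(4) = 272, b(5) = 1056
  so the recurrence gives b(5) = 1056.
From the proposed closed form b(n) = 4ⁿ + 2ⁿ - 1:
  b(5) = 1055.
The recurrence gives 1056 but the closed form gives 1055, so the closed form does not satisfy the recurrence.

No, the closed form is incorrect.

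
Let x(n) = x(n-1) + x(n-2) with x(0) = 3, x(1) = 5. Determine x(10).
Computing the sequence terms:
3, 5, 8, 13, 21, 34, 55, 89, 144, 233, 377

377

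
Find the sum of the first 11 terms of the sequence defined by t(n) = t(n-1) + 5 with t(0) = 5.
Computing the sequence terms: 5, 10, 15, 20, 25, 30, 35, 40, 45, 50, 55
Adding these values together:

330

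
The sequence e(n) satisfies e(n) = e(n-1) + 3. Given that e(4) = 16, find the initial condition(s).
e(4) = e(0) + 4·3, so e(0) = 16 - 12 = 4.

e(0) = 4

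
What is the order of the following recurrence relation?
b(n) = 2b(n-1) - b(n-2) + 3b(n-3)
The order is the largest lag k for which b(n-k) appears. Here the deepest term is b(n-3), so the order is 3.

Order 3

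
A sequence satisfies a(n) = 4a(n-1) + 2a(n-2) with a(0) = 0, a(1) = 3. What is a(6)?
Computing the sequence terms:
0, 3, 12, 54, 240, 1068, 4752

4752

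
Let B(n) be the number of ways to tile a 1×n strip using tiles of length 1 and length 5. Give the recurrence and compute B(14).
Condition on the last tile: it has length 1 (leaving a 1×(n-1) strip) or length 5 (leaving a 1×(n-5) strip), so B(n) = B(n-1) + B(n-5) (order-5 linear recurrence).
For 0 ≤ i < 5 only unit tiles fit, so B(i) = 1.
Iterating the recurrence: B(5) = 2, B(6) = 3, B(7) = 4, B(8) = 5, B(9) = 6, B(10) = 8, B(11) = 11, B(12) = 15, B(13) = 20, B(14) = 26.

B(n) = B(n-1) + B(n-5), with B(i) = 1 for 0 ≤ i < 5; B(14) = 26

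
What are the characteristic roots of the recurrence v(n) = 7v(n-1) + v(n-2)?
Substitute v(n) = rⁿ and divide through by rⁿ⁻²: r² - 7r - 1 = 0
Discriminant: 7² + 4·1 = 53, not a perfect square, so by the quadratic formula r = (7 ± √53)/2.
General solution: v(n) = A·r₁ⁿ + B·r₂ⁿ where r₁,r₂ = (7 ± √53)/2

Characteristic: r² - 7r - 1 = 0, Roots: r = (7 ± √53)/2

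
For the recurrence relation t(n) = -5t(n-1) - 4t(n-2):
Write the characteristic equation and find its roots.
Substitute t(n) = rⁿ and divide through by rⁿ⁻²: r² + 5r + 4 = 0
Factor: (r + 1)(r + 4) = 0, so r = -1, -4.
General solution: t(n) = A·(-1)ⁿ + B·(-4)ⁿ

Characteristic: r² + 5r + 4 = 0, Roots: r = -1, -4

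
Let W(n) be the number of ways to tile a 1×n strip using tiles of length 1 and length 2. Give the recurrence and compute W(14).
Condition on the last tile: it has length 1 (leaving a 1×(n-1) strip) or length 2 (leaving a 1×(n-2) strip), so W(n) = W(n-1) + W(n-2) (order-2 linear recurrence).
For 0 ≤ i < 2 only unit tiles fit, so W(i) = 1.
Iterating the recurrence: W(2) = 2, W(3) = 3, W(4) = 5, W(5) = 8, W(6) = 13, W(7) = 21, W(8) = 34, W(9) = 55, W(10) = 89, W(11) = 144, W(12) = 233, W(13) = 377, W(14) = 610.

W(n) = W(n-1) + W(n-2), with W(i) = 1 for 0 ≤ i < 2; W(14) = 610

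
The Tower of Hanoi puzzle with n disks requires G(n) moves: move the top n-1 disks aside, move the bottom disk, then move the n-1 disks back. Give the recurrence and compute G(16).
Moving n disks = move the top n-1 disks aside (G(n-1) moves) + move the largest disk (1 move) + move the n-1 disks back on top (G(n-1) moves), so G(n) = 2G(n-1) + 1, with G(1) = 1 (a single disk takes one move).
First terms: 1, 3, 7, 15, 31, 63, … — each is one less than a power of 2. Indeed G(n) + 1 = 2(G(n-1) + 1) with G(1) + 1 = 2, so G(n) + 1 = 2ⁿ and G(n) = 2ⁿ - 1.
Hence G(16) = 2^16 - 1 = 65536 - 1 = 65535.

G(n) = 2G(n-1) + 1, G(1) = 1; G(16) = 65535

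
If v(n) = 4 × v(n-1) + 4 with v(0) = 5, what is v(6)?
Computing step by step:
v(0) = 5
v(1) = 4 × 5 + 4 = 24
v(2) = 4 × 24 + 4 = 100
v(3) = 4 × 100 + 4 = 404
v(4) = 4 × 404 + 4 = 1620
v(5) = 4 × 1620 + 4 = 6484
v(6) = 4 × 6484 + 4 = 25940

25940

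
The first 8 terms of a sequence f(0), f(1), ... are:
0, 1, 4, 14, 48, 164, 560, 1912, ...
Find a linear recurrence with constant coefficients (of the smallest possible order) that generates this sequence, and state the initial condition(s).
Look for the lowest-order linear relation among consecutive terms.
Observation: f(n) - 4·f(n-1) - (-2)·f(n-2) = 0 holds for the shown terms, and no order-1 relation f(n) = α·f(n-1) + β fits.
Check at n=3: 4·4 + (-2)·1 = 14. ✓

f(n) = 4f(n-1) - 2f(n-2), f(0) = 0, f(1) = 1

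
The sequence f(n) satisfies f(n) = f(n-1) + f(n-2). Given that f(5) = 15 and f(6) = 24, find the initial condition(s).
Work backwards using f(k) = f(k+2) - f(k+1):
f(4) = f(6) - f(5) = 24 - 15 = 9
f(3) = f(5) - f(4) = 15 - 9 = 6
f(2) = f(4) - f(3) = 9 - 6 = 3
f(1) = f(3) - f(2) = 6 - 3 = 3
f(0) = f(2) - f(1) = 3 - 3 = 0

f(0) = 0, f(1) = 3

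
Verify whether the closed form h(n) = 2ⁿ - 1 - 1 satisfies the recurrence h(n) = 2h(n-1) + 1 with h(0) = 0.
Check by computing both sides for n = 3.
From the recurrence with h(0) = 0:
  h(0) = 0, h(1) = 1, h(2) = 3, h(3) = 7
  so the recurrence gives h(3) = 7.
From the proposed closed form h(n) = 2ⁿ - 1 - 1:
  h(3) = 6.
The recurrence gives 7 but the closed form gives 6, so the closed form does not satisfy the recurrence.

No, the closed form is incorrect.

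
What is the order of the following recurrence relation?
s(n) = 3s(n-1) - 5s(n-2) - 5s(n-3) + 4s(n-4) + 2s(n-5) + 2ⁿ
The order is the largest lag k for which s(n-k) appears. Here the deepest term is s(n-5) (the 2ⁿ term is non-homogeneous and does not affect the order), so the order is 5.

Order 5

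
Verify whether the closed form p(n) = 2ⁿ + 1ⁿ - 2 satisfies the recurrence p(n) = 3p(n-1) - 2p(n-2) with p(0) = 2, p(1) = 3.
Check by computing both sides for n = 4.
From the recurrence with p(0) = 2, p(1) = 3:
  p(0) = 2, p(1) = 3, p(2) = 5, p(3) = 9, p(4) = 17
  so the recurrence gives p(4) = 17.
From the proposed closed form p(n) = 2ⁿ + 1ⁿ - 2:
  p(4) = 15.
The recurrence gives 17 but the closed form gives 15, so the closed form does not satisfy the recurrence.

No, the closed form is incorrect.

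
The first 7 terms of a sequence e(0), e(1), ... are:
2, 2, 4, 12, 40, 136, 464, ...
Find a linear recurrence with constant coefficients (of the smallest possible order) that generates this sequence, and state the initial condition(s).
Look for the lowest-order linear relation among consecutive terms.
Observation: e(n) - 4·e(n-1) - (-2)·e(n-2) = 0 holds for the shown terms, and no order-1 relation e(n) = α·e(n-1) + β fits.
Check at n=3: 4·4 + (-2)·2 = 12. ✓

e(n) = 4e(n-1) - 2e(n-2), e(0) = 2, e(1) = 2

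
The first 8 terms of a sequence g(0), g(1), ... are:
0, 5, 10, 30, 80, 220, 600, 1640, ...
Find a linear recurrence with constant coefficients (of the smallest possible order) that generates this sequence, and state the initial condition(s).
Look for the lowest-order linear relation among consecutive terms.
Observation: g(n) - 2·g(n-1) - (2)·g(n-2) = 0 holds for the shown terms, and no order-1 relation g(n) = α·g(n-1) + β fits.
Check at n=3: 2·10 + (2)·5 = 30. ✓

g(n) = 2g(n-1) + 2g(n-2), g(0) = 0, g(1) = 5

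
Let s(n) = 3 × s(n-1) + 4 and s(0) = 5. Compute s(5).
Computing step by step:
s(0) = 5
s(1) = 3 × 5 + 4 = 19
s(2) = 3 × 19 + 4 = 61
s(3) = 3 × 61 + 4 = 187
s(4) = 3 × 187 + 4 = 565
s(5) = 3 × 565 + 4 = 1699

1699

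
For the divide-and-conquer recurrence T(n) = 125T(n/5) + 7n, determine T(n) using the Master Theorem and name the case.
Master Theorem template: T(n) = a·T(n/b) + f(n).
Here: a=125, b=5, f(n)=7n
Compute log_b(a) = log_5(125) = 3.
f(n) = 7n = O(n^(3-ε)) with ε = 2. Case 1: T(n) = Θ(n^log_b(a)) = Θ(n^3).

Case 1: T(n) = Θ(n^3)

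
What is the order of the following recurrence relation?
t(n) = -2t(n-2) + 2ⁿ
The order is the largest lag k for which t(n-k) appears. Here the deepest term is t(n-2) (the 2ⁿ term is non-homogeneous and does not affect the order), so the order is 2.

Order 2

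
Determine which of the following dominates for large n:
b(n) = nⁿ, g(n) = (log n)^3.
Comparing growth rates:
Growth-rate hierarchy: log n ≺ any polynomial ≺ any exponential cⁿ (c>1) ≺ n! ≺ nⁿ.
super-exponential nⁿ dominates polylogarithmic (log n)^3 asymptotically.

b(n) grows faster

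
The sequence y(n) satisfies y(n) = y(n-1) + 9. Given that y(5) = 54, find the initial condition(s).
y(5) = y(0) + 5·9, so y(0) = 54 - 45 = 9.

y(0) = 9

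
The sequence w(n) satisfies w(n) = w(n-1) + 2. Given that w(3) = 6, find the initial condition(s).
w(3) = w(0) + 3·2, so w(0) = 6 - 6 = 0.

w(0) = 0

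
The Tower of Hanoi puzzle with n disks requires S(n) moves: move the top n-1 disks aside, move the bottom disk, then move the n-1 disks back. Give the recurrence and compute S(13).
Moving n disks = move the top n-1 disks aside (S(n-1) moves) + move the largest disk (1 move) + move the n-1 disks back on top (S(n-1) moves), so S(n) = 2S(n-1) + 1, with S(1) = 1 (a single disk takes one move).
First terms: 1, 3, 7, 15, 31, 63, … — each is one less than a power of 2. Indeed S(n) + 1 = 2(S(n-1) + 1) with S(1) + 1 = 2, so S(n) + 1 = 2ⁿ and S(n) = 2ⁿ - 1.
Hence S(13) = 2^13 - 1 = 8192 - 1 = 8191.

S(n) = 2S(n-1) + 1, S(1) = 1; S(13) = 8191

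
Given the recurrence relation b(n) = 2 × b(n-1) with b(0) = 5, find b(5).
Computing step by step:
b(0) = 5
b(1) = 2 × 5 = 10
b(2) = 2 × 10 = 20
b(3) = 2 × 20 = 40
b(4) = 2 × 40 = 80
b(5) = 2 × 80 = 160

160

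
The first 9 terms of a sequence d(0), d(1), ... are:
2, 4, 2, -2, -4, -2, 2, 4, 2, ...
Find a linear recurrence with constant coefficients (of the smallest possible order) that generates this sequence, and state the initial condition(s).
Look for the lowest-order linear relation among consecutive terms.
Observation: d(n) - 1·d(n-1) - (-1)·d(n-2) = 0 holds for the shown terms, and no order-1 relation d(n) = α·d(n-1) + β fits.
Check at n=3: 1·2 + (-1)·4 = -2. ✓

d(n) = d(n-1) - d(n-2), d(0) = 2, d(1) = 4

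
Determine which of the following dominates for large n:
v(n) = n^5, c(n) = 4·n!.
Comparing growth rates:
Growth-rate hierarchy: log n ≺ any polynomial ≺ any exponential cⁿ (c>1) ≺ n! ≺ nⁿ.
factorial dominates polynomial degree 5 asymptotically.

c(n) grows faster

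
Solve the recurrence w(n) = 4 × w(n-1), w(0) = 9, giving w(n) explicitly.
Recurrence: w(n) = 4 × w(n-1), initial: w(0) = 9.
Each term is 4 times the previous, so this is geometric with ratio 4. After n steps: w(n) = w(0)·4ⁿ = 9·4ⁿ.

w(n) = 9·4ⁿ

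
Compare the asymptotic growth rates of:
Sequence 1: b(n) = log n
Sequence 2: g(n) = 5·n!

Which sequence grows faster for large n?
Comparing growth rates:
Growth-rate hierarchy: log n ≺ any polynomial ≺ any exponential cⁿ (c>1) ≺ n! ≺ nⁿ.
factorial dominates logarithmic asymptotically.

g(n) grows faster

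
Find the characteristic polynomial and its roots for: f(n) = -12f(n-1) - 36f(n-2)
Substitute f(n) = rⁿ and divide through by rⁿ⁻²: r² + 12r + 36 = 0
Factor: (r + 6)² = 0, so r = -6 (double root).
General solution: f(n) = (A + Bn)·(-6)ⁿ

Characteristic: r² + 12r + 36 = 0, Roots: r = -6 (double root)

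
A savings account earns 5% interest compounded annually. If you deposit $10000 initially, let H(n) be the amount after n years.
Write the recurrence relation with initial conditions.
Each year the balance grows by 5%, i.e. is multiplied by 1 + 5/100 = 1.05, so H(n) = 1.05 × H(n-1). The initial deposit gives H(0) = 10000.
Unrolling gives the closed form H(n) = 10000 × (1.05)ⁿ.

H(n) = 1.05 × H(n-1), H(0) = 10000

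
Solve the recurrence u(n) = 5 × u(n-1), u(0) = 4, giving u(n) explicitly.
Recurrence: u(n) = 5 × u(n-1), initial: u(0) = 4.
Each term is 5 times the previous, so this is geometric with ratio 5. After n steps: u(n) = u(0)·5ⁿ = 4·5ⁿ.

u(n) = 4·5ⁿ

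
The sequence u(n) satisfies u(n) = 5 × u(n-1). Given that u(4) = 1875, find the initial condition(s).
In general u(n) = 5ⁿ · u(0). At n = 4: u(0) = u(4) / 5^4 = 1875 / 625 = 3.

u(0) = 3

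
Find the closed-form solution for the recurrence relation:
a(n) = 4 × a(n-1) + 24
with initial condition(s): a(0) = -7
Recurrence: a(n) = 4 × a(n-1) + 24, initial: a(0) = -7.
Try a(n) = A·4ⁿ + C. Substituting: A·4ⁿ + C = 4(A·4ⁿ⁻¹ + C) + 24 = A·4ⁿ + 4C + 24, so C = 4C + 24, giving C = -8. Then a(0) = A - 8 = -7 gives A = 1.

a(n) = 4ⁿ - 8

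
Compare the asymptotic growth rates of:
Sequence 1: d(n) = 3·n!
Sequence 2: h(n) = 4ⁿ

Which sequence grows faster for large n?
Comparing growth rates:
Growth-rate hierarchy: log n ≺ any polynomial ≺ any exponential cⁿ (c>1) ≺ n! ≺ nⁿ.
factorial dominates exponential base 4 asymptotically.

d(n) grows faster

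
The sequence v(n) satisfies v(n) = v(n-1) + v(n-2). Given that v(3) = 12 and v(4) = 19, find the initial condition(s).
Work backwards using v(k) = v(k+2) - v(k+1):
v(2) = v(4) - v(3) = 19 - 12 = 7
v(1) = v(3) - v(2) = 12 - 7 = 5
v(0) = v(2) - v(1) = 7 - 5 = 2

v(0) = 2, v(1) = 5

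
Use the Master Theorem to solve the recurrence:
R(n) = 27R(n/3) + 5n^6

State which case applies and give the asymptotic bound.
Master Theorem template: R(n) = a·R(n/b) + f(n).
Here: a=27, b=3, f(n)=5n^6
Compute log_b(a) = log_3(27) = 3.
f(n) = 5n^6 = Ω(n^(3+ε)) with ε = 3, and the regularity condition holds (a·f(n/b) = (a/b^6)·f(n) with a/b^6 = 3^-3 < 1). Case 3: R(n) = Θ(f(n)) = Θ(n^6).

Case 3: R(n) = Θ(n^6)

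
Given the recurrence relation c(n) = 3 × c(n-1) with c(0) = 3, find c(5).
Computing step by step:
c(0) = 3
c(1) = 3 × 3 = 9
c(2) = 3 × 9 = 27
c(3) = 3 × 27 = 81
c(4) = 3 × 81 = 243
c(5) = 3 × 243 = 729

729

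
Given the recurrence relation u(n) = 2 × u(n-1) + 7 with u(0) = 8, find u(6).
Computing step by step:
u(0) = 8
u(1) = 2 × 8 + 7 = 23
u(2) = 2 × 23 + 7 = 53
u(3) = 2 × 53 + 7 = 113
u(4) = 2 × 113 + 7 = 233
u(5) = 2 × 233 + 7 = 473
u(6) = 2 × 473 + 7 = 953

953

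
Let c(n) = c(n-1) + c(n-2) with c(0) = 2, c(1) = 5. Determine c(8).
Computing the sequence terms:
2, 5, 7, 12, 19, 31, 50, 81, 131

131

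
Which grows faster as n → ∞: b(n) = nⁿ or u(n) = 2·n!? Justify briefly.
Comparing growth rates:
Growth-rate hierarchy: log n ≺ any polynomial ≺ any exponential cⁿ (c>1) ≺ n! ≺ nⁿ.
super-exponential nⁿ dominates factorial asymptotically.

b(n) grows faster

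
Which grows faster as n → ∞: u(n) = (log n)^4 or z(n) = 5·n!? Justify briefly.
Comparing growth rates:
Growth-rate hierarchy: log n ≺ any polynomial ≺ any exponential cⁿ (c>1) ≺ n! ≺ nⁿ.
factorial dominates polylogarithmic (log n)^4 asymptotically.

z(n) grows faster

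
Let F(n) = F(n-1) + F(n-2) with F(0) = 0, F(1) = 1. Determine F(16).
Computing the sequence terms:
0, 1, 1, 2, 3, 5, 8, 13, 21, 34, 55, 89, 144, 233, 377, 610, 987

987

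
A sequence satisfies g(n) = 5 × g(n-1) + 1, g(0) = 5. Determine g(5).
Computing step by step:
g(0) = 5
g(1) = 5 × 5 + 1 = 26
g(2) = 5 × 26 + 1 = 131
g(3) = 5 × 131 + 1 = 656
g(4) = 5 × 656 + 1 = 3281
g(5) = 5 × 3281 + 1 = 16406

16406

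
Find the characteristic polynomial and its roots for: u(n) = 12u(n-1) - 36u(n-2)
Substitute u(n) = rⁿ and divide through by rⁿ⁻²: r² - 12r + 36 = 0
Factor: (r - 6)² = 0, so r = 6 (double root).
General solution: u(n) = (A + Bn)·6ⁿ

Characteristic: r² - 12r + 36 = 0, Roots: r = 6 (double root)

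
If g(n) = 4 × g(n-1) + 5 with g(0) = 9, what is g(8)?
Computing step by step:
g(0) = 9
g(1) = 4 × 9 + 5 = 41
g(2) = 4 × 41 + 5 = 169
g(3) = 4 × 169 + 5 = 681
g(4) = 4 × 681 + 5 = 2729
g(5) = 4 × 2729 + 5 = 10921
g(6) = 4 × 10921 + 5 = 43689
g(7) = 4 × 43689 + 5 = 174761
g(8) = 4 × 174761 + 5 = 699049

699049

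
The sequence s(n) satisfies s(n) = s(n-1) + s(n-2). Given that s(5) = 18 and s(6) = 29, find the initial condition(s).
Work backwards using s(k) = s(k+2) - s(k+1):
s(4) = s(6) - s(5) = 29 - 18 = 11
s(3) = s(5) - s(4) = 18 - 11 = 7
s(2) = s(4) - s(3) = 11 - 7 = 4
s(1) = s(3) - s(2) = 7 - 4 = 3
s(0) = s(2) - s(1) = 4 - 3 = 1

s(0) = 1, s(1) = 3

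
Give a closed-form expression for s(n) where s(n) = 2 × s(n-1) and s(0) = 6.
Recurrence: s(n) = 2 × s(n-1), initial: s(0) = 6.
Each term is 2 times the previous, so this is geometric with ratio 2. After n steps: s(n) = s(0)·2ⁿ = 6·2ⁿ.

s(n) = 6·2ⁿ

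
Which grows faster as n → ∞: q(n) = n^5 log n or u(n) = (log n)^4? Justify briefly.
Comparing growth rates:
Growth-rate hierarchy: log n ≺ any polynomial ≺ any exponential cⁿ (c>1) ≺ n! ≺ nⁿ.
polynomial degree 5 (with log factor) dominates polylogarithmic (log n)^4 asymptotically.

q(n) grows faster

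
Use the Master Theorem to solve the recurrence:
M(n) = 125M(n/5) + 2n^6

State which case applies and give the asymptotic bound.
Master Theorem template: M(n) = a·M(n/b) + f(n).
Here: a=125, b=5, f(n)=2n^6
Compute log_b(a) = log_5(125) = 3.
f(n) = 2n^6 = Ω(n^(3+ε)) with ε = 3, and the regularity condition holds (a·f(n/b) = (a/b^6)·f(n) with a/b^6 = 5^-3 < 1). Case 3: M(n) = Θ(f(n)) = Θ(n^6).

Case 3: M(n) = Θ(n^6)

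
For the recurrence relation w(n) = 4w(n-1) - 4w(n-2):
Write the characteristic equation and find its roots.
Substitute w(n) = rⁿ and divide through by rⁿ⁻²: r² - 4r + 4 = 0
Factor: (r - 2)² = 0, so r = 2 (double root).
General solution: w(n) = (A + Bn)·2ⁿ

Characteristic: r² - 4r + 4 = 0, Roots: r = 2 (double root)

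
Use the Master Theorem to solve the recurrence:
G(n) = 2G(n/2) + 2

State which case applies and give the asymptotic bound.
Master Theorem template: G(n) = a·G(n/b) + f(n).
Here: a=2, b=2, f(n)=2
Compute log_b(a) = log_2(2) = 1.
f(n) = 2 = O(n^(1-ε)) with ε = 1. Case 1: G(n) = Θ(n^log_b(a)) = Θ(n).

Case 1: G(n) = Θ(n)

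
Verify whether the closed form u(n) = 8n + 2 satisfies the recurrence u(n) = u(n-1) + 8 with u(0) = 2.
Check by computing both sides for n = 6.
From the recurrence with u(0) = 2:
  u(0) = 2, u(1) = 10, u(2) = 18, u(3) = 26, u(4) = 34, u(5) = 42, u(6) = 50
  so the recurrence gives u(6) = 50.
From the proposed closed form u(n) = 8n + 2:
  u(6) = 50.
Both sides give 50 at n = 6, and the initial condition(s) match, so the closed form is consistent.

Yes, the closed form is correct.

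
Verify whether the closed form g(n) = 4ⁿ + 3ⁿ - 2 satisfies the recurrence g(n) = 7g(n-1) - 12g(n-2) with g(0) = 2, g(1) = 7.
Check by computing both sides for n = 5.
From the recurrence with g(0) = 2, g(1) = 7:
  g(0) = 2, g(1) = 7, g(2) = 25, g(3) = 91, g(4) = 337, g(5) = 1267
  so the recurrence gives g(5) = 1267.
From the proposed closed form g(n) = 4ⁿ + 3ⁿ - 2:
  g(5) = 1265.
The recurrence gives 1267 but the closed form gives 1265, so the closed form does not satisfy the recurrence.

No, the closed form is incorrect.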